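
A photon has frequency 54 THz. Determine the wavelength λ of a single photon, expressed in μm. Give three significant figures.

5.55 μm

Convert to SI: f = 54 THz = 5.4·10^13 Hz.
For a photon λ = c/f, so λ = 5.552·10^-6 m.
Converting to μm: λ = 5.552 μm ≈ 5.55 μm.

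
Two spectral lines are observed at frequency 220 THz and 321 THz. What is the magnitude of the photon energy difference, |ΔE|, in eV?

Using E = hf: E₁ = 1.458e-19 J, E₂ = 2.127e-19 J.
|ΔE| = |1.458e-19 − 2.127e-19| = 6.69e-20 J = 0.418 eV.

0.418 eV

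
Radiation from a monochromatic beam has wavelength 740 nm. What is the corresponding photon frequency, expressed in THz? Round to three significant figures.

Use c = 2.99792458 × 10^8 m/s.
Convert to SI: λ = 740 nm = 7.4 × 10^-7 m.
For a photon f = c/λ, so f = 4.051 × 10^14 Hz.
Converting to THz: f = 405.1 THz ≈ 405 THz.

405 THz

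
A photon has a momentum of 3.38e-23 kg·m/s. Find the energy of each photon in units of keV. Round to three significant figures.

63.2 keV

Since E = pc for a photon, E = 1.013e-14 J.
Converting to keV: E = 63.25 keV ≈ 63.2 keV.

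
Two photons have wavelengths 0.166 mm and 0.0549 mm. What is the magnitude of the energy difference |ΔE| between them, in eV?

0.0151 eV

Using E = hc/λ: E₁ = 1.197 × 10^-21 J, E₂ = 3.618 × 10^-21 J.
|ΔE| = |1.197 × 10^-21 − 3.618 × 10^-21| = 2.42 × 10^-21 J = 0.0151 eV.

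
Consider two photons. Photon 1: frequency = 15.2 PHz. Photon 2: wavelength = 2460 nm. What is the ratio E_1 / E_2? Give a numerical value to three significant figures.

125

E_1 = 1.007e-17 J (from frequency = 15.2 PHz, via E = hf).
E_2 = 8.075e-20 J (from wavelength = 2460 nm, via E = hc/λ).
Ratio = 1.007e-17 / 8.075e-20 = 125.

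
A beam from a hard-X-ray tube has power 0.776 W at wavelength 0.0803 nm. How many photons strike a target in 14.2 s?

4.45 × 10^15 photons

Total energy: E_total = P·t = 0.776 × 14.2 = 11.02 J.
Per-photon energy: E = 2.474 × 10^-15 J.
N = E_total / E_photon = 4.45 × 10^15.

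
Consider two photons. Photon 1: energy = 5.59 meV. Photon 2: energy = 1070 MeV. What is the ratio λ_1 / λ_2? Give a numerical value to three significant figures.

1.91 × 10^11

λ_1 = 2.218 × 10^-4 m (from energy = 5.59 meV, via λ = hc/E).
λ_2 = 1.159 × 10^-15 m (from energy = 1070 MeV, via λ = hc/E).
Ratio = 2.218 × 10^-4 / 1.159 × 10^-15 = 1.91 × 10^11.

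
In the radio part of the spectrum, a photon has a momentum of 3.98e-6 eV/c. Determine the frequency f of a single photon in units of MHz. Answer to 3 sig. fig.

962 MHz

Convert to SI: p = 3.98e-6 eV/c = 2.1270e-33 kg·m/s.
For a photon f = pc/h, so f = 9.624e8 Hz.
Converting to MHz: f = 962.4 MHz ≈ 962 MHz.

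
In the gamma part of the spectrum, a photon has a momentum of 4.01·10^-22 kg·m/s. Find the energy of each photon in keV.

(c = 2.99792458·10^8 m/s, 1 eV = 1.602176634·10^-19 J.)
The photon relation is E = pc, giving E = 1.202·10^-13 J.
Converting to keV: E = 750.3 keV ≈ 750 keV.

750 keV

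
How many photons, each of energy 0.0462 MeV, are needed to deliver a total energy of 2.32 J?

3.13 × 10^14 photons

Per-photon energy: E = 7.402 × 10^-15 J (from energy = 0.0462 MeV).
N = E_total / E_photon = 2.32 J / 7.402 × 10^-15 J = 3.13 × 10^14.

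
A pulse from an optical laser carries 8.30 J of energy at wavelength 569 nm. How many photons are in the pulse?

Per-photon energy: E = 3.491 × 10^-19 J (from wavelength = 569 nm).
N = E_total / E_photon = 8.30 J / 3.491 × 10^-19 J = 2.38 × 10^19.

2.38 × 10^19 photons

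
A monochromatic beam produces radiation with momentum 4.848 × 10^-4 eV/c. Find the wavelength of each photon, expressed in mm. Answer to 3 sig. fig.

2.56 mm

Convert to SI: p = 4.848 × 10^-4 eV/c = 2.5909 × 10^-31 kg·m/s.
Since λ = h/p for a photon, λ = 0.002557 m.
Converting to mm: λ = 2.557 mm ≈ 2.56 mm.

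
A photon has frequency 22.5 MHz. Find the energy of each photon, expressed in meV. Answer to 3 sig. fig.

In SI units: f = 22.5 MHz = 2.25e7 Hz.
Apply E = hf: E = 1.491e-26 J.
Converting to meV: E = 9.305e-5 meV ≈ 9.31e-5 meV.

9.31e-5 meV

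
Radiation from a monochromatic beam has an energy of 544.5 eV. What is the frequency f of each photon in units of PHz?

Take h = 6.62607015 × 10^-34 J·s, 1 eV = 1.602176634 × 10^-19 J.
Convert to SI: E = 544.5 eV = 8.7239 × 10^-17 J.
The photon relation is f = E/h, giving f = 1.317 × 10^17 Hz.
Converting to PHz: f = 131.7 PHz ≈ 132 PHz.

132 PHz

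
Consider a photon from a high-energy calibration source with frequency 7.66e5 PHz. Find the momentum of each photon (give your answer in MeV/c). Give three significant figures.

3.17 MeV/c

Take h = 6.62607015e-34 J·s, c = 2.99792458e8 m/s, 1 eV = 1.602176634e-19 J.
Convert to SI: f = 7.66e5 PHz = 7.66e20 Hz.
Apply p = hf/c: p = 1.693e-21 kg·m/s.
Converting to MeV/c: p = 3.168 MeV/c ≈ 3.17 MeV/c.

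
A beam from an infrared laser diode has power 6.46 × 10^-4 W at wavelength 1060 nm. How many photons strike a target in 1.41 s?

4.86 × 10^15 photons

Total energy: E_total = P·t = 6.46 × 10^-4 × 1.41 = 9.109 × 10^-4 J.
Per-photon energy: E = 1.874 × 10^-19 J.
N = E_total / E_photon = 4.86 × 10^15.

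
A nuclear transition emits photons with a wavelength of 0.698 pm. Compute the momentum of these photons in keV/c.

Use h = 6.62607015e-34 J·s, c = 2.99792458e8 m/s, 1 eV = 1.602176634e-19 J.
Convert to SI: λ = 0.698 pm = 6.98e-13 m.
Apply p = h/λ: p = 9.493e-22 kg·m/s.
Converting to keV/c: p = 1776 keV/c ≈ 1780 keV/c.

1780 keV/c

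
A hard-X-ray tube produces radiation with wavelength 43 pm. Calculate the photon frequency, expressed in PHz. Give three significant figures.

6970 PHz

In SI units: λ = 43 pm = 4.3 × 10^-11 m.
Since f = c/λ for a photon, f = 6.972 × 10^18 Hz.
Converting to PHz: f = 6972 PHz ≈ 6970 PHz.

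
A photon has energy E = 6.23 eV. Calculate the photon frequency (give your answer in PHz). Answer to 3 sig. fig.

1.51 PHz

Convert to SI: E = 6.23 eV = 9.9816 × 10^-19 J.
Since f = E/h for a photon, f = 1.506 × 10^15 Hz.
Converting to PHz: f = 1.506 PHz ≈ 1.51 PHz.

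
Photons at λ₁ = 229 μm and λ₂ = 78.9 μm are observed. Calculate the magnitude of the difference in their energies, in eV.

0.0103 eV

Using E = hc/λ: E₁ = 8.674e-22 J, E₂ = 2.518e-21 J.
|ΔE| = |8.674e-22 − 2.518e-21| = 1.65e-21 J = 0.0103 eV.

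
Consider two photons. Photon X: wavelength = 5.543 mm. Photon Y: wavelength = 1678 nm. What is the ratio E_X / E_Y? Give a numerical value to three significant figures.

E_X = 3.584·10^-23 J (from wavelength = 5.543 mm, via E = hc/λ).
E_Y = 1.184·10^-19 J (from wavelength = 1678 nm, via E = hc/λ).
Ratio = 3.584·10^-23 / 1.184·10^-19 = 3.03·10^-4.

3.03·10^-4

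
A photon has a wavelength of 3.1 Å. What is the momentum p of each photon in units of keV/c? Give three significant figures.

(h = 6.62607015 × 10^-34 J·s, c = 2.99792458 × 10^8 m/s, 1 eV = 1.602176634 × 10^-19 J.)
First convert: λ = 3.1 Å = 3.1 × 10^-10 m.
Apply p = h/λ: p = 2.137 × 10^-24 kg·m/s.
Converting to keV/c: p = 3.999 keV/c ≈ 4.00 keV/c.

4.00 keV/c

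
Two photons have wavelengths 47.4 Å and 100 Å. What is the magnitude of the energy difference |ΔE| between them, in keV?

Using E = hc/λ: E₁ = 4.191·10^-17 J, E₂ = 1.986·10^-17 J.
|ΔE| = |4.191·10^-17 − 1.986·10^-17| = 2.20·10^-17 J = 0.138 keV.

0.138 keV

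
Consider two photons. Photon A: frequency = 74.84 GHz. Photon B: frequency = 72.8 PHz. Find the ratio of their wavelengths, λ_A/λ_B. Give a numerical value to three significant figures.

9.73e5

λ_A = 0.004006 m (from frequency = 74.84 GHz, via λ = c/f).
λ_B = 4.118e-9 m (from frequency = 72.8 PHz, via λ = c/f).
Ratio = 0.004006 / 4.118e-9 = 9.73e5.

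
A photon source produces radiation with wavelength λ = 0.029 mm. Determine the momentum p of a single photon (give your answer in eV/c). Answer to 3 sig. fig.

(h = 6.62607015 × 10^-34 J·s, c = 2.99792458 × 10^8 m/s, 1 eV = 1.602176634 × 10^-19 J.)
Convert to SI: λ = 0.029 mm = 2.9 × 10^-5 m.
Since p = h/λ for a photon, p = 2.285 × 10^-29 kg·m/s.
Converting to eV/c: p = 0.04275 eV/c ≈ 0.0428 eV/c.

0.0428 eV/c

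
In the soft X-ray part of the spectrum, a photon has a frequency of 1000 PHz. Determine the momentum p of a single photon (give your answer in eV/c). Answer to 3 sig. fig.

4140 eV/c

Take h = 6.62607015e-34 J·s, c = 2.99792458e8 m/s, 1 eV = 1.602176634e-19 J.
In SI units: f = 1000 PHz = 1.0e18 Hz.
The photon relation is p = hf/c, giving p = 2.210e-24 kg·m/s.
Converting to eV/c: p = 4136 eV/c ≈ 4140 eV/c.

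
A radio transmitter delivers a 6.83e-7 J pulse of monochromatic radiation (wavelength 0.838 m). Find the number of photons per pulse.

Per-photon energy: E = 2.370e-25 J (from wavelength = 0.838 m).
N = E_total / E_photon = 6.83e-7 J / 2.370e-25 J = 2.88e18.

2.88e18 photons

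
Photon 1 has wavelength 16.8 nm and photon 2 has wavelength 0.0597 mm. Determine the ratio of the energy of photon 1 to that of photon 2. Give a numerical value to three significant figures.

3550

E_1 = 1.182e-17 J (from wavelength = 16.8 nm, via E = hc/λ).
E_2 = 3.327e-21 J (from wavelength = 0.0597 mm, via E = hc/λ).
Ratio = 1.182e-17 / 3.327e-21 = 3550.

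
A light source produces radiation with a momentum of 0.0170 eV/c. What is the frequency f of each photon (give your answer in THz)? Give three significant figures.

4.11 THz

Use h = 6.62607015·10^-34 J·s, c = 2.99792458·10^8 m/s, 1 eV = 1.602176634·10^-19 J.
Convert to SI: p = 0.0170 eV/c = 9.0853·10^-30 kg·m/s.
Apply f = pc/h: f = 4.111·10^12 Hz.
Converting to THz: f = 4.111 THz ≈ 4.11 THz.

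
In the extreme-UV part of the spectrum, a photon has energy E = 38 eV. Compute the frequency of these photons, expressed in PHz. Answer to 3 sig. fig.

Convert to SI: E = 38 eV = 6.0883 × 10^-18 J.
The photon relation is f = E/h, giving f = 9.188 × 10^15 Hz.
Converting to PHz: f = 9.188 PHz ≈ 9.19 PHz.

9.19 PHz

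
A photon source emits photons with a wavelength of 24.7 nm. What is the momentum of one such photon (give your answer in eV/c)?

In SI units: λ = 24.7 nm = 2.47e-8 m.
Since p = h/λ for a photon, p = 2.683e-26 kg·m/s.
Converting to eV/c: p = 50.20 eV/c ≈ 50.2 eV/c.

50.2 eV/c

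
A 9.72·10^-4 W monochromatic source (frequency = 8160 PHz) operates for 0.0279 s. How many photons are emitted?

Total energy: E_total = P·t = 9.72·10^-4 × 0.0279 = 2.712·10^-5 J.
Per-photon energy: E = 5.407·10^-15 J.
N = E_total / E_photon = 5.02·10^9.

5.02·10^9 photons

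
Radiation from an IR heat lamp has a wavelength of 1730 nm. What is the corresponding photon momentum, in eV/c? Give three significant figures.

0.717 eV/c

Take h = 6.62607015 × 10^-34 J·s, c = 2.99792458 × 10^8 m/s, 1 eV = 1.602176634 × 10^-19 J.
First convert: λ = 1730 nm = 1.73 × 10^-6 m.
Apply p = h/λ: p = 3.830 × 10^-28 kg·m/s.
Converting to eV/c: p = 0.7167 eV/c ≈ 0.717 eV/c.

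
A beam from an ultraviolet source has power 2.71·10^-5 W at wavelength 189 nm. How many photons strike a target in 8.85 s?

2.28·10^14 photons

Total energy: E_total = P·t = 2.71·10^-5 × 8.85 = 2.398·10^-4 J.
Per-photon energy: E = 1.051·10^-18 J.
N = E_total / E_photon = 2.28·10^14.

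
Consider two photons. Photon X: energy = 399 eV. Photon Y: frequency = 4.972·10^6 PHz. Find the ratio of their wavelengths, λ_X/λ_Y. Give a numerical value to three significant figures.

5.15·10^4

λ_X = 3.107·10^-9 m (from energy = 399 eV, via λ = hc/E).
λ_Y = 6.030·10^-14 m (from frequency = 4.972·10^6 PHz, via λ = c/f).
Ratio = 3.107·10^-9 / 6.030·10^-14 = 5.15·10^4.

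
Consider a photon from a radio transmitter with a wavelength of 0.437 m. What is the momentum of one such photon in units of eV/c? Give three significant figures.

Use h = 6.62607015 × 10^-34 J·s, c = 2.99792458 × 10^8 m/s, 1 eV = 1.602176634 × 10^-19 J.
The photon relation is p = h/λ, giving p = 1.516 × 10^-33 kg·m/s.
Converting to eV/c: p = 2.837 × 10^-6 eV/c ≈ 2.84 × 10^-6 eV/c.

2.84 × 10^-6 eV/c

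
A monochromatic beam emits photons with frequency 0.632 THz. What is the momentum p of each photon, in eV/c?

2.61·10^-3 eV/c

In SI units: f = 0.632 THz = 6.32·10^11 Hz.
The photon relation is p = hf/c, giving p = 1.397·10^-30 kg·m/s.
Converting to eV/c: p = 0.002614 eV/c ≈ 2.61·10^-3 eV/c.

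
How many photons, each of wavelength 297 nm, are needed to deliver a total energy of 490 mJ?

7.33e17 photons

Per-photon energy: E = 6.688e-19 J (from wavelength = 297 nm).
N = E_total / E_photon = 0.490 J / 6.688e-19 J = 7.33e17.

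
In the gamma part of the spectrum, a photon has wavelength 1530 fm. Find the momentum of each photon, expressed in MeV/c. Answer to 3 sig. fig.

Convert to SI: λ = 1530 fm = 1.53·10^-12 m.
Apply p = h/λ: p = 4.331·10^-22 kg·m/s.
Converting to MeV/c: p = 0.8104 MeV/c ≈ 0.810 MeV/c.

0.810 MeV/c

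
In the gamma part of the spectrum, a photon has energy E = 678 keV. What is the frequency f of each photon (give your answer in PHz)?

1.64 × 10^5 PHz

Take h = 6.62607015 × 10^-34 J·s, 1 eV = 1.602176634 × 10^-19 J.
In SI units: E = 678 keV = 1.0863 × 10^-13 J.
Since f = E/h for a photon, f = 1.639 × 10^20 Hz.
Converting to PHz: f = 163900 PHz ≈ 1.64 × 10^5 PHz.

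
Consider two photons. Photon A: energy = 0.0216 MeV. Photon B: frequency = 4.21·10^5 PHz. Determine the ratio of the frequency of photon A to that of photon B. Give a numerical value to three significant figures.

f_A = 5.223·10^18 Hz (from energy = 0.0216 MeV, via f = E/h).
f_B = 4.210·10^20 Hz (from frequency = 4.21·10^5 PHz, via f given directly).
Ratio = 5.223·10^18 / 4.210·10^20 = 0.0124.

0.0124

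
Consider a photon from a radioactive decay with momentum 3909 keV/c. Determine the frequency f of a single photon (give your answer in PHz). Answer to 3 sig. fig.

First convert: p = 3909 keV/c = 2.0891e-21 kg·m/s.
For a photon f = pc/h, so f = 9.452e20 Hz.
Converting to PHz: f = 945200 PHz ≈ 9.45e5 PHz.

9.45e5 PHz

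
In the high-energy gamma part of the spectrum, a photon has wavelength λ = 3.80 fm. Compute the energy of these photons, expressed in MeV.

326 MeV

(h = 6.62607015e-34 J·s, c = 2.99792458e8 m/s, 1 eV = 1.602176634e-19 J.)
In SI units: λ = 3.80 fm = 3.80e-15 m.
For a photon E = hc/λ, so E = 5.227e-11 J.
Converting to MeV: E = 326.3 MeV ≈ 326 MeV.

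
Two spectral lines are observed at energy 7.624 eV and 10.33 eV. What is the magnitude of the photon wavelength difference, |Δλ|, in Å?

426 Å

Using λ = hc/E: λ₁ = 1.6262e-7 m, λ₂ = 1.2002e-7 m.
|Δλ| = |1.6262e-7 − 1.2002e-7| = 4.26e-8 m = 426 Å.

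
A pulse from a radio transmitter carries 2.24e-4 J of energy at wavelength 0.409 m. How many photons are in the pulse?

Per-photon energy: E = 4.857e-25 J (from wavelength = 0.409 m).
N = E_total / E_photon = 2.24e-4 J / 4.857e-25 J = 4.61e20.

4.61e20 photons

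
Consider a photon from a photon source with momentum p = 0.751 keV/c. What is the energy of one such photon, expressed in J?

Take c = 2.99792458e8 m/s, 1 eV = 1.602176634e-19 J.
In SI units: p = 0.751 keV/c = 4.0136e-25 kg·m/s.
For a photon E = pc, so E = 1.203e-16 J.
So E ≈ 1.20e-16 J.

1.20e-16 J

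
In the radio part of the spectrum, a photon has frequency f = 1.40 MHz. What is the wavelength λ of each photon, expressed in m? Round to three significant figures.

First convert: f = 1.40 MHz = 1.40e6 Hz.
For a photon λ = c/f, so λ = 214.1 m.
So λ ≈ 214 m.

214 m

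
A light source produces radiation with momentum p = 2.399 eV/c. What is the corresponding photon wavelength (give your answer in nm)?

First convert: p = 2.399 eV/c = 1.2821 × 10^-27 kg·m/s.
Apply λ = h/p: λ = 5.168 × 10^-7 m.
Converting to nm: λ = 516.8 nm ≈ 517 nm.

517 nm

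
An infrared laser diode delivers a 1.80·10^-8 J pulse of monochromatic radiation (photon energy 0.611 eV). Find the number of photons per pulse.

1.84·10^11 photons

Per-photon energy: E = 9.789·10^-20 J (from energy = 0.611 eV).
N = E_total / E_photon = 1.80·10^-8 J / 9.789·10^-20 J = 1.84·10^11.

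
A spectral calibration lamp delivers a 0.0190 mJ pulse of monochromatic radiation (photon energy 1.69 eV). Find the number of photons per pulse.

7.02 × 10^13 photons

Per-photon energy: E = 2.708 × 10^-19 J (from energy = 1.69 eV).
N = E_total / E_photon = 1.90 × 10^-5 J / 2.708 × 10^-19 J = 7.02 × 10^13.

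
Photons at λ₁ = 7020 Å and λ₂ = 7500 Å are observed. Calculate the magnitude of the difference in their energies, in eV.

Using E = hc/λ: E₁ = 2.830e-19 J, E₂ = 2.649e-19 J.
|ΔE| = |2.830e-19 − 2.649e-19| = 1.81e-20 J = 0.113 eV.

0.113 eV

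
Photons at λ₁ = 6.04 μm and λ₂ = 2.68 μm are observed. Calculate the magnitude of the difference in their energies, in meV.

Using E = hc/λ: E₁ = 3.289e-20 J, E₂ = 7.412e-20 J.
|ΔE| = |3.289e-20 − 7.412e-20| = 4.12e-20 J = 257 meV.

257 meV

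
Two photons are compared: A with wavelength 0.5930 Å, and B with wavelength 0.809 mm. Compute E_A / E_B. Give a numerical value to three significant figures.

1.36e7

E_A = 3.350e-15 J (from wavelength = 0.5930 Å, via E = hc/λ).
E_B = 2.455e-22 J (from wavelength = 0.809 mm, via E = hc/λ).
Ratio = 3.350e-15 / 2.455e-22 = 1.36e7.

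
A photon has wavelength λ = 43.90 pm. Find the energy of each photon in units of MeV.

Convert to SI: λ = 43.90 pm = 4.390e-11 m.
For a photon E = hc/λ, so E = 4.525e-15 J.
Converting to MeV: E = 0.02824 MeV ≈ 0.0282 MeV.

0.0282 MeV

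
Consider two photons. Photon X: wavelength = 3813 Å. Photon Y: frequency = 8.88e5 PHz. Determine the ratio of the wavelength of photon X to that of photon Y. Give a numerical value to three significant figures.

1.13e6

λ_X = 3.813e-7 m (from wavelength = 3813 Å, via λ given directly).
λ_Y = 3.376e-13 m (from frequency = 8.88e5 PHz, via λ = c/f).
Ratio = 3.813e-7 / 3.376e-13 = 1.13e6.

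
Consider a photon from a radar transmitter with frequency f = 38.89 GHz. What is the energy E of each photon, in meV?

Take h = 6.62607015 × 10^-34 J·s, 1 eV = 1.602176634 × 10^-19 J.
Convert to SI: f = 38.89 GHz = 3.889 × 10^10 Hz.
Since E = hf for a photon, E = 2.577 × 10^-23 J.
Converting to meV: E = 0.1608 meV ≈ 0.161 meV.

0.161 meV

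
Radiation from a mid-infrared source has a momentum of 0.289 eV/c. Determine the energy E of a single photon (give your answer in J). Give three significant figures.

Convert to SI: p = 0.289 eV/c = 1.5445e-28 kg·m/s.
Apply E = pc: E = 4.630e-20 J.
So E ≈ 4.63e-20 J.

4.63e-20 J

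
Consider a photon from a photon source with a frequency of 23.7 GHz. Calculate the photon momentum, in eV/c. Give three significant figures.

In SI units: f = 23.7 GHz = 2.37e10 Hz.
Since p = hf/c for a photon, p = 5.238e-32 kg·m/s.
Converting to eV/c: p = 9.802e-5 eV/c ≈ 9.80e-5 eV/c.

9.80e-5 eV/c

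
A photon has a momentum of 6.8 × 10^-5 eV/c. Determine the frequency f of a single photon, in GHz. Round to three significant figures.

Use h = 6.62607015 × 10^-34 J·s, c = 2.99792458 × 10^8 m/s, 1 eV = 1.602176634 × 10^-19 J.
Convert to SI: p = 6.8 × 10^-5 eV/c = 3.6341 × 10^-32 kg·m/s.
Since f = pc/h for a photon, f = 1.644 × 10^10 Hz.
Converting to GHz: f = 16.44 GHz ≈ 16.4 GHz.

16.4 GHz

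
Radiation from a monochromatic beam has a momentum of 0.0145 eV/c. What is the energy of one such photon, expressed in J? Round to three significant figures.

In SI units: p = 0.0145 eV/c = 7.7492·10^-30 kg·m/s.
Since E = pc for a photon, E = 2.323·10^-21 J.
So E ≈ 2.32·10^-21 J.

2.32·10^-21 J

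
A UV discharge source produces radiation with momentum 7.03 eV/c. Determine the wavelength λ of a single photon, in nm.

176 nm

Use h = 6.62607015·10^-34 J·s, c = 2.99792458·10^8 m/s, 1 eV = 1.602176634·10^-19 J.
First convert: p = 7.03 eV/c = 3.7570·10^-27 kg·m/s.
Apply λ = h/p: λ = 1.764·10^-7 m.
Converting to nm: λ = 176.4 nm ≈ 176 nm.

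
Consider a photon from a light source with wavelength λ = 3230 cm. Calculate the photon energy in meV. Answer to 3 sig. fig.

3.84e-5 meV

(h = 6.62607015e-34 J·s, c = 2.99792458e8 m/s, 1 eV = 1.602176634e-19 J.)
In SI units: λ = 3230 cm = 32.3 m.
Since E = hc/λ for a photon, E = 6.150e-27 J.
Converting to meV: E = 3.839e-5 meV ≈ 3.84e-5 meV.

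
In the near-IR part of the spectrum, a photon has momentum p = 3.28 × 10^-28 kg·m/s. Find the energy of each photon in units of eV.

0.614 eV

Use c = 2.99792458 × 10^8 m/s, 1 eV = 1.602176634 × 10^-19 J.
Since E = pc for a photon, E = 9.833 × 10^-20 J.
Converting to eV: E = 0.6137 eV ≈ 0.614 eV.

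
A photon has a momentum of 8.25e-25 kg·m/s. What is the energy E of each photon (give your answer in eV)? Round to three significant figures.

1540 eV

The photon relation is E = pc, giving E = 2.473e-16 J.
Converting to eV: E = 1544 eV ≈ 1540 eV.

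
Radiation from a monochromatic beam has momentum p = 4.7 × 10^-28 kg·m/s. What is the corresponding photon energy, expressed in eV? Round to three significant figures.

0.879 eV

Use c = 2.99792458 × 10^8 m/s, 1 eV = 1.602176634 × 10^-19 J.
For a photon E = pc, so E = 1.409 × 10^-19 J.
Converting to eV: E = 0.8794 eV ≈ 0.879 eV.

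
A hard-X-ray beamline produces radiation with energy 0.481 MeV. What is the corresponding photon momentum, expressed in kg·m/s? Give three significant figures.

2.57 × 10^-22 kg·m/s

First convert: E = 0.481 MeV = 7.7065 × 10^-14 J.
Since p = E/c for a photon, p = 2.571 × 10^-22 kg·m/s.
So p ≈ 2.57 × 10^-22 kg·m/s.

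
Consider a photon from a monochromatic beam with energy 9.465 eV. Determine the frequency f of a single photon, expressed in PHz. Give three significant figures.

First convert: E = 9.465 eV = 1.5165e-18 J.
The photon relation is f = E/h, giving f = 2.289e15 Hz.
Converting to PHz: f = 2.289 PHz ≈ 2.29 PHz.

2.29 PHz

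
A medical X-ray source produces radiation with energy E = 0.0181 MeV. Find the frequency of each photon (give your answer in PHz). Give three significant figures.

4380 PHz

First convert: E = 0.0181 MeV = 2.8999 × 10^-15 J.
For a photon f = E/h, so f = 4.377 × 10^18 Hz.
Converting to PHz: f = 4377 PHz ≈ 4380 PHz.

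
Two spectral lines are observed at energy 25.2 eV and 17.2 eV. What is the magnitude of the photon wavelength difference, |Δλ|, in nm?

Using λ = hc/E: λ₁ = 4.920 × 10^-8 m, λ₂ = 7.208 × 10^-8 m.
|Δλ| = |4.920 × 10^-8 − 7.208 × 10^-8| = 2.29 × 10^-8 m = 22.9 nm.

22.9 nm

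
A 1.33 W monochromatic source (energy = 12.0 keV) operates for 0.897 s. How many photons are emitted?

6.21 × 10^14 photons

Total energy: E_total = P·t = 1.33 × 0.897 = 1.193 J.
Per-photon energy: E = 1.923 × 10^-15 J.
N = E_total / E_photon = 6.21 × 10^14.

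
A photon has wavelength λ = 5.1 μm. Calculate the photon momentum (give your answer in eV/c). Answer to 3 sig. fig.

Convert to SI: λ = 5.1 μm = 5.1·10^-6 m.
For a photon p = h/λ, so p = 1.299·10^-28 kg·m/s.
Converting to eV/c: p = 0.2431 eV/c ≈ 0.243 eV/c.

0.243 eV/c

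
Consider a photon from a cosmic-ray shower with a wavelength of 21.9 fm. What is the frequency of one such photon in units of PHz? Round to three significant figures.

In SI units: λ = 21.9 fm = 2.19 × 10^-14 m.
For a photon f = c/λ, so f = 1.369 × 10^22 Hz.
Converting to PHz: f = 1.369 × 10^7 PHz ≈ 1.37 × 10^7 PHz.

1.37 × 10^7 PHz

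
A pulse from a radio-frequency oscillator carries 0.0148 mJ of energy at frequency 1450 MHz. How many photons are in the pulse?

Per-photon energy: E = 9.608e-25 J (from frequency = 1450 MHz).
N = E_total / E_photon = 1.48e-5 J / 9.608e-25 J = 1.54e19.

1.54e19 photons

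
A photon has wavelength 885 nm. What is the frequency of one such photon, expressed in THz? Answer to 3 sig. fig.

339 THz

First convert: λ = 885 nm = 8.85e-7 m.
Since f = c/λ for a photon, f = 3.387e14 Hz.
Converting to THz: f = 338.7 THz ≈ 339 THz.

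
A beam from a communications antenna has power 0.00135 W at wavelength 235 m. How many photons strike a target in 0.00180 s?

Total energy: E_total = P·t = 0.00135 × 0.00180 = 2.430e-6 J.
Per-photon energy: E = 8.453e-28 J.
N = E_total / E_photon = 2.87e21.

2.87e21 photons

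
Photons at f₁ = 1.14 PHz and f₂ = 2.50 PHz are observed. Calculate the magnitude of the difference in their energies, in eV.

Using E = hf: E₁ = 7.554 × 10^-19 J, E₂ = 1.657 × 10^-18 J.
|ΔE| = |7.554 × 10^-19 − 1.657 × 10^-18| = 9.01 × 10^-19 J = 5.62 eV.

5.62 eV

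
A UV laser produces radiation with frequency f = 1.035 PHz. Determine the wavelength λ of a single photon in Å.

Use c = 2.99792458e8 m/s.
In SI units: f = 1.035 PHz = 1.035e15 Hz.
For a photon λ = c/f, so λ = 2.897e-7 m.
Converting to Å: λ = 2897 Å ≈ 2900 Å.

2900 Å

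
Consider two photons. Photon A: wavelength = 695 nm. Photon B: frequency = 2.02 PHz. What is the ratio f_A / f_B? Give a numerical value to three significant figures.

0.214

f_A = 4.314e14 Hz (from wavelength = 695 nm, via f = c/λ).
f_B = 2.020e15 Hz (from frequency = 2.02 PHz, via f given directly).
Ratio = 4.314e14 / 2.020e15 = 0.214.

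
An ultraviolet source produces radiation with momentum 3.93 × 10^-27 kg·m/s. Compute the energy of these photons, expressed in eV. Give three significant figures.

7.35 eV

Apply E = pc: E = 1.178 × 10^-18 J.
Converting to eV: E = 7.354 eV ≈ 7.35 eV.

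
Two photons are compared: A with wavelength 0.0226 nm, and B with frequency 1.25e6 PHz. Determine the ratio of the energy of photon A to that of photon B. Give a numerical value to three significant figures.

0.0106

E_A = 8.790e-15 J (from wavelength = 0.0226 nm, via E = hc/λ).
E_B = 8.283e-13 J (from frequency = 1.25e6 PHz, via E = hf).
Ratio = 8.790e-15 / 8.283e-13 = 0.0106.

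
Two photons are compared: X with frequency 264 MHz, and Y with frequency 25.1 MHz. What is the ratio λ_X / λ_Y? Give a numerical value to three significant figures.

λ_X = 1.136 m (from frequency = 264 MHz, via λ = c/f).
λ_Y = 11.94 m (from frequency = 25.1 MHz, via λ = c/f).
Ratio = 1.136 / 11.94 = 0.0951.

0.0951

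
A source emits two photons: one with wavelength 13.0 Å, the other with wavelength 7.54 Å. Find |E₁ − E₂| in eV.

691 eV

Using E = hc/λ: E₁ = 1.528 × 10^-16 J, E₂ = 2.635 × 10^-16 J.
|ΔE| = |1.528 × 10^-16 − 2.635 × 10^-16| = 1.11 × 10^-16 J = 691 eV.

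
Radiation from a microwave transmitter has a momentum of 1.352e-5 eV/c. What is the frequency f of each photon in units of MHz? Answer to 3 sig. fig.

3270 MHz

(h = 6.62607015e-34 J·s, c = 2.99792458e8 m/s, 1 eV = 1.602176634e-19 J.)
Convert to SI: p = 1.352e-5 eV/c = 7.2255e-33 kg·m/s.
Since f = pc/h for a photon, f = 3.269e9 Hz.
Converting to MHz: f = 3269 MHz ≈ 3270 MHz.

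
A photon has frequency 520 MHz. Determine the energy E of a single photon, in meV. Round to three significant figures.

In SI units: f = 520 MHz = 5.2 × 10^8 Hz.
The photon relation is E = hf, giving E = 3.446 × 10^-25 J.
Converting to meV: E = 0.002151 meV ≈ 2.15 × 10^-3 meV.

2.15 × 10^-3 meV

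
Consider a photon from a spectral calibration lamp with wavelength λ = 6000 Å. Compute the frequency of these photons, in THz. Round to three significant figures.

Convert to SI: λ = 6000 Å = 6.0 × 10^-7 m.
Apply f = c/λ: f = 4.997 × 10^14 Hz.
Converting to THz: f = 499.7 THz ≈ 500 THz.

500 THz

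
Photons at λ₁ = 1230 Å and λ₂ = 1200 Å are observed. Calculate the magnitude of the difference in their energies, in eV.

Using E = hc/λ: E₁ = 1.615 × 10^-18 J, E₂ = 1.655 × 10^-18 J.
|ΔE| = |1.615 × 10^-18 − 1.655 × 10^-18| = 4.04 × 10^-20 J = 0.252 eV.

0.252 eV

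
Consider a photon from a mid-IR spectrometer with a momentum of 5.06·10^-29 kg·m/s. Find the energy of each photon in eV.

0.0947 eV

For a photon E = pc, so E = 1.517·10^-20 J.
Converting to eV: E = 0.09468 eV ≈ 0.0947 eV.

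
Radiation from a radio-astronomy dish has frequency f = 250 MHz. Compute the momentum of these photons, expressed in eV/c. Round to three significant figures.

1.03·10^-6 eV/c

(h = 6.62607015·10^-34 J·s, c = 2.99792458·10^8 m/s, 1 eV = 1.602176634·10^-19 J.)
In SI units: f = 250 MHz = 2.5·10^8 Hz.
For a photon p = hf/c, so p = 5.526·10^-34 kg·m/s.
Converting to eV/c: p = 1.034·10^-6 eV/c ≈ 1.03·10^-6 eV/c.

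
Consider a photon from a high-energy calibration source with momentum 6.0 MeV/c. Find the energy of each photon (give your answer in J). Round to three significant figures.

9.61 × 10^-13 J

Convert to SI: p = 6.0 MeV/c = 3.2066 × 10^-21 kg·m/s.
The photon relation is E = pc, giving E = 9.613 × 10^-13 J.
So E ≈ 9.61 × 10^-13 J.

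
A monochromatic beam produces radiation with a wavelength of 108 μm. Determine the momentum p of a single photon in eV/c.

0.0115 eV/c

In SI units: λ = 108 μm = 1.08e-4 m.
Apply p = h/λ: p = 6.135e-30 kg·m/s.
Converting to eV/c: p = 0.01148 eV/c ≈ 0.0115 eV/c.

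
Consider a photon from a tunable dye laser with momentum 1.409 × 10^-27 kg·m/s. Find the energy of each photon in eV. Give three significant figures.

2.64 eV

Take c = 2.99792458 × 10^8 m/s, 1 eV = 1.602176634 × 10^-19 J.
The photon relation is E = pc, giving E = 4.224 × 10^-19 J.
Converting to eV: E = 2.636 eV ≈ 2.64 eV.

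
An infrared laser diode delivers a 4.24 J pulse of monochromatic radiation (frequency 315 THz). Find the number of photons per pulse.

Per-photon energy: E = 2.087e-19 J (from frequency = 315 THz).
N = E_total / E_photon = 4.24 J / 2.087e-19 J = 2.03e19.

2.03e19 photons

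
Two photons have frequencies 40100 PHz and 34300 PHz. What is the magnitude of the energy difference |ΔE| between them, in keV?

24.0 keV

Using E = hf: E₁ = 2.657 × 10^-14 J, E₂ = 2.273 × 10^-14 J.
|ΔE| = |2.657 × 10^-14 − 2.273 × 10^-14| = 3.84 × 10^-15 J = 24.0 keV.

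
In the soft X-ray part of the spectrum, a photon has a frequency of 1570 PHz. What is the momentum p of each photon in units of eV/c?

6490 eV/c

First convert: f = 1570 PHz = 1.570e18 Hz.
Apply p = hf/c: p = 3.470e-24 kg·m/s.
Converting to eV/c: p = 6493 eV/c ≈ 6490 eV/c.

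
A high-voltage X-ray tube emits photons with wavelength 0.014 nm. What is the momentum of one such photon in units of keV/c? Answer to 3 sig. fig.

First convert: λ = 0.014 nm = 1.4e-11 m.
For a photon p = h/λ, so p = 4.733e-23 kg·m/s.
Converting to keV/c: p = 88.56 keV/c ≈ 88.6 keV/c.

88.6 keV/c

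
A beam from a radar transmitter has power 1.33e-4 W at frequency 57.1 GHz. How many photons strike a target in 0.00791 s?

2.78e16 photons

Total energy: E_total = P·t = 1.33e-4 × 0.00791 = 1.052e-6 J.
Per-photon energy: E = 3.783e-23 J.
N = E_total / E_photon = 2.78e16.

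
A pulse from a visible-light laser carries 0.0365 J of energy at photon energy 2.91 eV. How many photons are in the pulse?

Per-photon energy: E = 4.662 × 10^-19 J (from energy = 2.91 eV).
N = E_total / E_photon = 0.0365 J / 4.662 × 10^-19 J = 7.83 × 10^16.

7.83 × 10^16 photons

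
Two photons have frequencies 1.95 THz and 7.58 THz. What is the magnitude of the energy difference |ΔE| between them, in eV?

Using E = hf: E₁ = 1.292e-21 J, E₂ = 5.023e-21 J.
|ΔE| = |1.292e-21 − 5.023e-21| = 3.73e-21 J = 0.0233 eV.

0.0233 eV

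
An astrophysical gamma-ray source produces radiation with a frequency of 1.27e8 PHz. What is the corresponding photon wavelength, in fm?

(c = 2.99792458e8 m/s.)
First convert: f = 1.27e8 PHz = 1.27e23 Hz.
Since λ = c/f for a photon, λ = 2.361e-15 m.
Converting to fm: λ = 2.361 fm ≈ 2.36 fm.

2.36 fm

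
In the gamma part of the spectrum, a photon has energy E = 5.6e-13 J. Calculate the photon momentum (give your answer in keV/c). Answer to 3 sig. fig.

Apply p = E/c: p = 1.868e-21 kg·m/s.
Converting to keV/c: p = 3495 keV/c ≈ 3500 keV/c.

3500 keV/c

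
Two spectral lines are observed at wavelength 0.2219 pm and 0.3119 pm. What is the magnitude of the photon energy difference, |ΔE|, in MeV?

1.61 MeV

Using E = hc/λ: E₁ = 8.9520e-13 J, E₂ = 6.3689e-13 J.
|ΔE| = |8.9520e-13 − 6.3689e-13| = 2.58e-13 J = 1.61 MeV.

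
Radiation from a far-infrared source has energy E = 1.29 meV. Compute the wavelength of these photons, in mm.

Use h = 6.62607015 × 10^-34 J·s, c = 2.99792458 × 10^8 m/s, 1 eV = 1.602176634 × 10^-19 J.
Convert to SI: E = 1.29 meV = 2.0668 × 10^-22 J.
The photon relation is λ = hc/E, giving λ = 9.611 × 10^-4 m.
Converting to mm: λ = 0.9611 mm ≈ 0.961 mm.

0.961 mm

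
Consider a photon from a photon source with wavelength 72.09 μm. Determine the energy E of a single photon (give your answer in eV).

0.0172 eV

Take h = 6.62607015e-34 J·s, c = 2.99792458e8 m/s, 1 eV = 1.602176634e-19 J.
First convert: λ = 72.09 μm = 7.209e-5 m.
Apply E = hc/λ: E = 2.756e-21 J.
Converting to eV: E = 0.01720 eV ≈ 0.0172 eV.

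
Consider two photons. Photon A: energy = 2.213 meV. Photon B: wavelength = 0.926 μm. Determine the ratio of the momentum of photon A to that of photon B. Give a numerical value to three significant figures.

p_A = 1.183e-30 kg·m/s (from energy = 2.213 meV, via p = E/c).
p_B = 7.156e-28 kg·m/s (from wavelength = 0.926 μm, via p = h/λ).
Ratio = 1.183e-30 / 7.156e-28 = 1.65e-3.

1.65e-3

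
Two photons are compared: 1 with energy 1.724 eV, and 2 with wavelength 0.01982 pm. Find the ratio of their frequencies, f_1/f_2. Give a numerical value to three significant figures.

f_1 = 4.169·10^14 Hz (from energy = 1.724 eV, via f = E/h).
f_2 = 1.513·10^22 Hz (from wavelength = 0.01982 pm, via f = c/λ).
Ratio = 4.169·10^14 / 1.513·10^22 = 2.76·10^-8.

2.76·10^-8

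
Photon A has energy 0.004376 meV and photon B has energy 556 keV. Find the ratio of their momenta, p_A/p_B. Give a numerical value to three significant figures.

p_A = 2.339e-33 kg·m/s (from energy = 0.004376 meV, via p = E/c).
p_B = 2.971e-22 kg·m/s (from energy = 556 keV, via p = E/c).
Ratio = 2.339e-33 / 2.971e-22 = 7.87e-12.

7.87e-12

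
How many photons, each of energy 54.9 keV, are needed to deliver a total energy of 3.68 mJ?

Per-photon energy: E = 8.796 × 10^-15 J (from energy = 54.9 keV).
N = E_total / E_photon = 0.00368 J / 8.796 × 10^-15 J = 4.18 × 10^11.

4.18 × 10^11 photons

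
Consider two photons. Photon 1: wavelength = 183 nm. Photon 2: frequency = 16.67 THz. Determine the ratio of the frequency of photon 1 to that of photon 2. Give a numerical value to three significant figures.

98.3

f_1 = 1.638 × 10^15 Hz (from wavelength = 183 nm, via f = c/λ).
f_2 = 1.667 × 10^13 Hz (from frequency = 16.67 THz, via f given directly).
Ratio = 1.638 × 10^15 / 1.667 × 10^13 = 98.3.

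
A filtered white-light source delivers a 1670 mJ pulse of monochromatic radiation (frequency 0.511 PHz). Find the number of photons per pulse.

4.93e18 photons

Per-photon energy: E = 3.386e-19 J (from frequency = 0.511 PHz).
N = E_total / E_photon = 1.67 J / 3.386e-19 J = 4.93e18.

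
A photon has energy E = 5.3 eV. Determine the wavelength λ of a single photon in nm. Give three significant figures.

Take h = 6.62607015 × 10^-34 J·s, c = 2.99792458 × 10^8 m/s, 1 eV = 1.602176634 × 10^-19 J.
In SI units: E = 5.3 eV = 8.4915 × 10^-19 J.
The photon relation is λ = hc/E, giving λ = 2.339 × 10^-7 m.
Converting to nm: λ = 233.9 nm ≈ 234 nm.

234 nm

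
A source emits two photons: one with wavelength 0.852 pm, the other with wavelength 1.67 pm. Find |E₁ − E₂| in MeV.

Using E = hc/λ: E₁ = 2.332 × 10^-13 J, E₂ = 1.189 × 10^-13 J.
|ΔE| = |2.332 × 10^-13 − 1.189 × 10^-13| = 1.14 × 10^-13 J = 0.713 MeV.

0.713 MeV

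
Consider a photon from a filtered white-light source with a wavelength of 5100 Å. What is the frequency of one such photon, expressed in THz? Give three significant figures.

Use c = 2.99792458e8 m/s.
In SI units: λ = 5100 Å = 5.1e-7 m.
Apply f = c/λ: f = 5.878e14 Hz.
Converting to THz: f = 587.8 THz ≈ 588 THz.

588 THz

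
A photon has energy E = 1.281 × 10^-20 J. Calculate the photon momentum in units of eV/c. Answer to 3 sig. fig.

Take c = 2.99792458 × 10^8 m/s, 1 eV = 1.602176634 × 10^-19 J.
The photon relation is p = E/c, giving p = 4.273 × 10^-29 kg·m/s.
Converting to eV/c: p = 0.07995 eV/c ≈ 0.0800 eV/c.

0.0800 eV/c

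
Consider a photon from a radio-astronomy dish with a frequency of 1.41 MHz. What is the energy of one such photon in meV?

First convert: f = 1.41 MHz = 1.41 × 10^6 Hz.
For a photon E = hf, so E = 9.343 × 10^-28 J.
Converting to meV: E = 5.831 × 10^-6 meV ≈ 5.83 × 10^-6 meV.

5.83 × 10^-6 meV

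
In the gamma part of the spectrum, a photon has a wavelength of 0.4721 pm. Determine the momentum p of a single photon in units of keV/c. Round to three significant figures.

Convert to SI: λ = 0.4721 pm = 4.721 × 10^-13 m.
Apply p = h/λ: p = 1.404 × 10^-21 kg·m/s.
Converting to keV/c: p = 2626 keV/c ≈ 2630 keV/c.

2630 keV/c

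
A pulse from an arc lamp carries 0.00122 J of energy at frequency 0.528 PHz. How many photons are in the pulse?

Per-photon energy: E = 3.499e-19 J (from frequency = 0.528 PHz).
N = E_total / E_photon = 0.00122 J / 3.499e-19 J = 3.49e15.

3.49e15 photons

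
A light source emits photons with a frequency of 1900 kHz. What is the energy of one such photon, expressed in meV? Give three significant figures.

Take h = 6.62607015 × 10^-34 J·s, 1 eV = 1.602176634 × 10^-19 J.
Convert to SI: f = 1900 kHz = 1.9 × 10^6 Hz.
The photon relation is E = hf, giving E = 1.259 × 10^-27 J.
Converting to meV: E = 7.858 × 10^-6 meV ≈ 7.86 × 10^-6 meV.

7.86 × 10^-6 meV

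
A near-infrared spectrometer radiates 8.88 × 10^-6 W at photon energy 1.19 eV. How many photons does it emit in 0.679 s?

3.16 × 10^13 photons

Total energy: E_total = P·t = 8.88 × 10^-6 × 0.679 = 6.030 × 10^-6 J.
Per-photon energy: E = 1.907 × 10^-19 J.
N = E_total / E_photon = 3.16 × 10^13.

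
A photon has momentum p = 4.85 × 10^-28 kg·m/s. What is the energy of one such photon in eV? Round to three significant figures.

0.908 eV

Use c = 2.99792458 × 10^8 m/s, 1 eV = 1.602176634 × 10^-19 J.
Apply E = pc: E = 1.454 × 10^-19 J.
Converting to eV: E = 0.9075 eV ≈ 0.908 eV.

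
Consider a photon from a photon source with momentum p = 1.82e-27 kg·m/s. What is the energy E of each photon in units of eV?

(c = 2.99792458e8 m/s, 1 eV = 1.602176634e-19 J.)
Apply E = pc: E = 5.456e-19 J.
Converting to eV: E = 3.406 eV ≈ 3.41 eV.

3.41 eV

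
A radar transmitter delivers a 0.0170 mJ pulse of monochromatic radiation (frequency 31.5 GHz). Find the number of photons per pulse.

Per-photon energy: E = 2.087·10^-23 J (from frequency = 31.5 GHz).
N = E_total / E_photon = 1.70·10^-5 J / 2.087·10^-23 J = 8.14·10^17.

8.14·10^17 photons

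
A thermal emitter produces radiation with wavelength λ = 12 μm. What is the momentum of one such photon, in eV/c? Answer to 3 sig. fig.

(h = 6.62607015e-34 J·s, c = 2.99792458e8 m/s, 1 eV = 1.602176634e-19 J.)
Convert to SI: λ = 12 μm = 1.2e-5 m.
Since p = h/λ for a photon, p = 5.522e-29 kg·m/s.
Converting to eV/c: p = 0.1033 eV/c ≈ 0.103 eV/c.

0.103 eV/c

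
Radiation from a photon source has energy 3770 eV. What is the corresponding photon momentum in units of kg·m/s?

Take c = 2.99792458 × 10^8 m/s, 1 eV = 1.602176634 × 10^-19 J.
In SI units: E = 3770 eV = 6.0402 × 10^-16 J.
The photon relation is p = E/c, giving p = 2.015 × 10^-24 kg·m/s.
So p ≈ 2.01 × 10^-24 kg·m/s.

2.01 × 10^-24 kg·m/s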